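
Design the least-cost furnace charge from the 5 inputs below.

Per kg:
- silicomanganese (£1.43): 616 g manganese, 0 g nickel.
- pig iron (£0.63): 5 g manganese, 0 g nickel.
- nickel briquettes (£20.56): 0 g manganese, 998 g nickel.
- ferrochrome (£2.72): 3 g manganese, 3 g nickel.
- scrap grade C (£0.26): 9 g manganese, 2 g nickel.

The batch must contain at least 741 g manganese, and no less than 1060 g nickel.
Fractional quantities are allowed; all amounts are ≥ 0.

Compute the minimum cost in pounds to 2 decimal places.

Let x1 = kg of silicomanganese, x2 = kg of pig iron, x3 = kg of nickel briquettes, x4 = kg of ferrochrome, x5 = kg of scrap grade C.
min 1.43x1 + 0.63x2 + 20.56x3 + 2.72x4 + 0.26x5 s.t.:
  616x1 + 5x2 + 3x4 + 9x5 ≥ 741   (manganese)
  998x3 + 3x4 + 2x5 ≥ 1060   (nickel)
  x1, x2, x3, x4, x5 ≥ 0.
At the optimum only silicomanganese, nickel briquettes are positive (pig iron, ferrochrome, scrap grade C = 0). The manganese and nickel requirements are met with equality.
Optimal quantities: silicomanganese = 1.203 kg, nickel briquettes = 1.062 kg.
Total cost: 1.43·1.203 + 20.56·1.062 = 23.55501.

£23.56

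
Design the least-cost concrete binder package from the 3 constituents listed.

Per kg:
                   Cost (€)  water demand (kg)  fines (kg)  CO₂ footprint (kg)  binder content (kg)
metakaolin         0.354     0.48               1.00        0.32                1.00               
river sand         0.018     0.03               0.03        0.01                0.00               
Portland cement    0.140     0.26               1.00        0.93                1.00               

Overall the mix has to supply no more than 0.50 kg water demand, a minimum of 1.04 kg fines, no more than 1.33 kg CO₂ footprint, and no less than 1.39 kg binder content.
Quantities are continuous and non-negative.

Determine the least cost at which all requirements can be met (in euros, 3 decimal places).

Set it up as a linear program. Let x1 = kg of metakaolin, x2 = kg of river sand, x3 = kg of Portland cement.
min 0.354x1 + 0.018x2 + 0.14x3 s.t.:
  0.48x1 + 0.03x2 + 0.26x3 ≤ 0.5   (water demand)
  1x1 + 0.03x2 + 1x3 ≥ 1.04   (fines)
  0.32x1 + 0.01x2 + 0.93x3 ≤ 1.33   (CO₂ footprint)
  1x1 + 1x3 ≥ 1.39   (binder content)
  x1, x2, x3 ≥ 0.
The minimum-cost mix takes nothing from metakaolin, river sand — only Portland cement. There the binder content constraint is tight.
Solving gives x3 = 1.39.
Objective = 0.14·1.39 = 0.19460.

€0.195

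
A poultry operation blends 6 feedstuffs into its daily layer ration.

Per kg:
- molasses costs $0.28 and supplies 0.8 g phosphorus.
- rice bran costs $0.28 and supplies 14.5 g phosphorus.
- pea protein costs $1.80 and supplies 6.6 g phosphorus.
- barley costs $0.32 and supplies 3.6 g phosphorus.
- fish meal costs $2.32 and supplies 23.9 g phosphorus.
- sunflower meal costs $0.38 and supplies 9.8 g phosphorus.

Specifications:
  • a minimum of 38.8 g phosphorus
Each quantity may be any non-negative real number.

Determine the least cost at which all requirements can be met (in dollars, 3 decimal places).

$0.749

Let x1 = kg of molasses, x2 = kg of rice bran, x3 = kg of pea protein, x4 = kg of barley, x5 = kg of fish meal, x6 = kg of sunflower meal.
min 0.28x1 + 0.28x2 + 1.8x3 + 0.32x4 + 2.32x5 + 0.38x6 subject to:
  0.8x1 + 14.5x2 + 6.6x3 + 3.6x4 + 23.9x5 + 9.8x6 ≥ 38.8   (phosphorus)
  x1, x2, x3, x4, x5, x6 ≥ 0.
The cheapest feasible vertex uses only rice bran; molasses, pea protein, barley, fish meal, sunflower meal are not used. Binding constraint: phosphorus.
So rice bran = 2.676 kg.
Total cost: 0.28·2.676 = 0.74928.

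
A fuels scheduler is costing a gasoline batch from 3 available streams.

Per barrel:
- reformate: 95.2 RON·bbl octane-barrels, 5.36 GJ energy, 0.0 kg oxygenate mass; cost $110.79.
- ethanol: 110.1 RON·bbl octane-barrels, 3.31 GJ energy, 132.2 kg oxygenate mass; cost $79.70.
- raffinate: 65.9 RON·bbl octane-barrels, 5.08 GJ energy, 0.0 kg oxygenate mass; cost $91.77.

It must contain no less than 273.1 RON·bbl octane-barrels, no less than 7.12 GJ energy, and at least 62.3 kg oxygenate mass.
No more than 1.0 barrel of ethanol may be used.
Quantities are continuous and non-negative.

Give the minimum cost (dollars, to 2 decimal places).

$269.39

Let x1 = barrels of reformate, x2 = barrels of ethanol, x3 = barrels of raffinate.
min 110.79x1 + 79.7x2 + 91.77x3 s.t.:
  95.2x1 + 110.1x2 + 65.9x3 ≥ 273.1   (octane-barrels)
  5.36x1 + 3.31x2 + 5.08x3 ≥ 7.12   (energy)
  132.2x2 ≥ 62.3   (oxygenate mass)
  x2 ≤ 1
  x1, x2, x3 ≥ 0.
The minimum-cost mix takes nothing from raffinate — only reformate, ethanol. There the octane-barrels and the ethanol cap constraints are tight.
So reformate = 1.7122 barrels, ethanol = 1 barrel.
Objective = 110.79·1.7122 + 79.7·1 = 269.3946.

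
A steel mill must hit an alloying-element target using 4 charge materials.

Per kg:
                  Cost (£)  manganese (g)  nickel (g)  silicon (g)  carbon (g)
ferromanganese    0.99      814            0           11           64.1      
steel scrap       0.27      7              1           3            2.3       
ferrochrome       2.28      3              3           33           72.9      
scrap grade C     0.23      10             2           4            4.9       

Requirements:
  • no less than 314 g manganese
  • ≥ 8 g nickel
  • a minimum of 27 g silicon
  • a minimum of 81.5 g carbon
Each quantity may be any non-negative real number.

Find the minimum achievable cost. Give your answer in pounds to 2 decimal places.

Let x1 = kg of ferromanganese, x2 = kg of steel scrap, x3 = kg of ferrochrome, x4 = kg of scrap grade C.
min 0.99x1 + 0.27x2 + 2.28x3 + 0.23x4 with:
  814x1 + 7x2 + 3x3 + 10x4 ≥ 314   (manganese)
  1x2 + 3x3 + 2x4 ≥ 8   (nickel)
  11x1 + 3x2 + 33x3 + 4x4 ≥ 27   (silicon)
  64.1x1 + 2.3x2 + 72.9x3 + 4.9x4 ≥ 81.5   (carbon)
  x1, x2, x3, x4 ≥ 0.
The minimum-cost mix takes nothing from steel scrap, ferrochrome — only ferromanganese, scrap grade C. There the silicon and carbon constraints are tight.
Solving gives x1 = 0.9565, x4 = 4.12.
Objective = 0.99·0.9565 + 0.23·4.12 = 1.8945.

£1.89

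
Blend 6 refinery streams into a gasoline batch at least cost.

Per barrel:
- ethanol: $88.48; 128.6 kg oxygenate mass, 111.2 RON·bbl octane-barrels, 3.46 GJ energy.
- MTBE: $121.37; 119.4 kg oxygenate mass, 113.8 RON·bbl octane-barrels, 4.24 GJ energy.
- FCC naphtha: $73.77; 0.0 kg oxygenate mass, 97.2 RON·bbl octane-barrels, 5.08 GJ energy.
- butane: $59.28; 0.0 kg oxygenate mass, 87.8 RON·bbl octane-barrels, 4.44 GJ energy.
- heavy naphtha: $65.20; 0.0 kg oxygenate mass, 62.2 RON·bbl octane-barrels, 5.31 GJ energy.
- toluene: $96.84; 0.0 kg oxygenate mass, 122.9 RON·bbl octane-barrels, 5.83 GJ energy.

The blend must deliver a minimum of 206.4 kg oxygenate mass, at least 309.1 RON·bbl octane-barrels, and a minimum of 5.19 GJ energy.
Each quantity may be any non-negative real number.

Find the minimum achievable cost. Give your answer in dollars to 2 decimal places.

$230.20

Treat it as an LP. Let x1 = barrels of ethanol, x2 = barrels of MTBE, x3 = barrels of FCC naphtha, x4 = barrels of butane, x5 = barrels of heavy naphtha, x6 = barrels of toluene.
min 88.48x1 + 121.37x2 + 73.77x3 + 59.28x4 + 65.2x5 + 96.84x6 with:
  128.6x1 + 119.4x2 ≥ 206.4   (oxygenate mass)
  111.2x1 + 113.8x2 + 97.2x3 + 87.8x4 + 62.2x5 + 122.9x6 ≥ 309.1   (octane-barrels)
  3.46x1 + 4.24x2 + 5.08x3 + 4.44x4 + 5.31x5 + 5.83x6 ≥ 5.19   (energy)
  x1, x2, x3, x4, x5, x6 ≥ 0.
The optimal basis is {ethanol, butane}; MTBE, FCC naphtha, heavy naphtha, toluene drop out. There the oxygenate mass and octane-barrels constraints are tight.
So ethanol = 1.60498 barrels, butane = 1.48777 barrels.
Total cost: 88.48·1.60498 + 59.28·1.48777 = 230.2036.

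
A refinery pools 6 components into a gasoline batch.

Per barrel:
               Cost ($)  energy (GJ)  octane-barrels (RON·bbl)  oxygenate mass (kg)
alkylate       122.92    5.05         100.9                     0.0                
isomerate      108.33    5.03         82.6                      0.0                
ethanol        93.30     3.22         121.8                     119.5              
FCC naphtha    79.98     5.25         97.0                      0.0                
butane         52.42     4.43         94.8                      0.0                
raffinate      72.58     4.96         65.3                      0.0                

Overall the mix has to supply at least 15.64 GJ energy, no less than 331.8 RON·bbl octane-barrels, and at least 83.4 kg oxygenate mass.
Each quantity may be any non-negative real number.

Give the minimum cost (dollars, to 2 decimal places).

Treat it as an LP. Let x1 = barrels of alkylate, x2 = barrels of isomerate, x3 = barrels of ethanol, x4 = barrels of FCC naphtha, x5 = barrels of butane, x6 = barrels of raffinate.
min 122.92x1 + 108.33x2 + 93.3x3 + 79.98x4 + 52.42x5 + 72.58x6 s.t.:
  5.05x1 + 5.03x2 + 3.22x3 + 5.25x4 + 4.43x5 + 4.96x6 ≥ 15.64   (energy)
  100.9x1 + 82.6x2 + 121.8x3 + 97x4 + 94.8x5 + 65.3x6 ≥ 331.8   (octane-barrels)
  119.5x3 ≥ 83.4   (oxygenate mass)
  x1, x2, x3, x4, x5, x6 ≥ 0.
The optimal basis is {ethanol, butane}; alkylate, isomerate, FCC naphtha, raffinate drop out. The energy and oxygenate mass requirements are met with equality.
Optimal quantities: ethanol = 0.69791 barrels, butane = 3.0232 barrels.
Hence cost = 93.3·0.69791 + 52.42·3.0232 = $223.5911.

$223.59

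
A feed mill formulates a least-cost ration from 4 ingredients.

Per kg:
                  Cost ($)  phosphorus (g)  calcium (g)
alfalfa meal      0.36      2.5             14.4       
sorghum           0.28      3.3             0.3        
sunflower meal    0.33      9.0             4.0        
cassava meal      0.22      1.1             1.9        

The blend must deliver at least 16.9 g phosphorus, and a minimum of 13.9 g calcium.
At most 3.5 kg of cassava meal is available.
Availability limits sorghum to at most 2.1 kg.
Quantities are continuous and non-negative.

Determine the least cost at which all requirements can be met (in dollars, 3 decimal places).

$0.749

Set it up as a linear program. Let x1 = kg of alfalfa meal, x2 = kg of sorghum, x3 = kg of sunflower meal, x4 = kg of cassava meal.
Minimise 0.36x1 + 0.28x2 + 0.33x3 + 0.22x4 s.t.:
  2.5x1 + 3.3x2 + 9x3 + 1.1x4 ≥ 16.9   (phosphorus)
  14.4x1 + 0.3x2 + 4x3 + 1.9x4 ≥ 13.9   (calcium)
  x4 ≤ 3.5
  x2 ≤ 2.1
  x1, x2, x3, x4 ≥ 0.
The minimum-cost mix takes nothing from sorghum, cassava meal — only alfalfa meal, sunflower meal. There the phosphorus and calcium constraints are tight.
So alfalfa meal = 0.4808 kg, sunflower meal = 1.744 kg.
Objective = 0.36·0.4808 + 0.33·1.744 = 0.74861.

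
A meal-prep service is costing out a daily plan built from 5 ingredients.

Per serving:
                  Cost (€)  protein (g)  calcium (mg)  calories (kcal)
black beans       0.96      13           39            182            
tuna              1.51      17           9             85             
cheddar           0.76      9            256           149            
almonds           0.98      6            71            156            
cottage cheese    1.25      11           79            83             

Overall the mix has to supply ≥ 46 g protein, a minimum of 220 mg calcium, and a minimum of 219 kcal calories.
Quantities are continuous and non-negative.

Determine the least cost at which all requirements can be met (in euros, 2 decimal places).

€3.43

Treat it as an LP. Let x1 = servings of black beans, x2 = servings of tuna, x3 = servings of cheddar, x4 = servings of almonds, x5 = servings of cottage cheese.
min 0.96x1 + 1.51x2 + 0.76x3 + 0.98x4 + 1.25x5 with:
  13x1 + 17x2 + 9x3 + 6x4 + 11x5 ≥ 46   (protein)
  39x1 + 9x2 + 256x3 + 71x4 + 79x5 ≥ 220   (calcium)
  182x1 + 85x2 + 149x3 + 156x4 + 83x5 ≥ 219   (calories)
  x1, x2, x3, x4, x5 ≥ 0.
The optimal basis is {black beans, cheddar}; tuna, almonds, cottage cheese drop out. There the protein and calcium constraints are tight.
So black beans = 3.291 servings, cheddar = 0.3581 servings.
Cost = 0.96·3.291 + 0.76·0.3581 = 3.4315.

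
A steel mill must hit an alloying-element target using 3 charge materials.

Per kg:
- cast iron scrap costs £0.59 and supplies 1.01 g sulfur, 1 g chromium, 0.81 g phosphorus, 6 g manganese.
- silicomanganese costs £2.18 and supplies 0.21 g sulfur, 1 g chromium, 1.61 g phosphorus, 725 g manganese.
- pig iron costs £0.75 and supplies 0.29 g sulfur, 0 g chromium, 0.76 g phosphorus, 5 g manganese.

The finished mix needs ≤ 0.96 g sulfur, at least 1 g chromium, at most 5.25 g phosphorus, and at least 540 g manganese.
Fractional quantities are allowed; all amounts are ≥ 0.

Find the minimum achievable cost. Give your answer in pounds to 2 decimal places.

£1.77

Treat it as an LP. Let x1 = kg of cast iron scrap, x2 = kg of silicomanganese, x3 = kg of pig iron.
Minimise 0.59x1 + 2.18x2 + 0.75x3 subject to:
  1.01x1 + 0.21x2 + 0.29x3 ≤ 0.96   (sulfur)
  1x1 + 1x2 ≥ 1   (chromium)
  0.81x1 + 1.61x2 + 0.76x3 ≤ 5.25   (phosphorus)
  6x1 + 725x2 + 5x3 ≥ 540   (manganese)
  x1, x2, x3 ≥ 0.
The minimum-cost mix takes nothing from pig iron — only cast iron scrap, silicomanganese. The chromium and manganese requirements are met with equality.
That vertex is x1 = 0.2573, x2 = 0.7427.
Cost = 0.59·0.2573 + 2.18·0.7427 = 1.7709.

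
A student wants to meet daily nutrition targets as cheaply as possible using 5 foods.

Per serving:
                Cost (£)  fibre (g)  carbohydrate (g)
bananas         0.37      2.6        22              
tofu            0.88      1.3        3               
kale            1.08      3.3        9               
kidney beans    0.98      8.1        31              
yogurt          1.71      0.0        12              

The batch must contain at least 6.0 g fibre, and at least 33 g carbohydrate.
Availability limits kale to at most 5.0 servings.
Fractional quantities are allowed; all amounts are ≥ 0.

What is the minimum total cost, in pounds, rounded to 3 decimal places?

£0.772

Let x1 = servings of bananas, x2 = servings of tofu, x3 = servings of kale, x4 = servings of kidney beans, x5 = servings of yogurt.
Minimise 0.37x1 + 0.88x2 + 1.08x3 + 0.98x4 + 1.71x5 subject to:
  2.6x1 + 1.3x2 + 3.3x3 + 8.1x4 ≥ 6   (fibre)
  22x1 + 3x2 + 9x3 + 31x4 + 12x5 ≥ 33   (carbohydrate)
  x3 ≤ 5
  x1, x2, x3, x4, x5 ≥ 0.
At the optimum only bananas, kidney beans are positive (tofu, kale, yogurt = 0). There the fibre and carbohydrate constraints are tight.
Solving gives x1 = 0.833, x4 = 0.4734.
Objective = 0.37·0.833 + 0.98·0.4734 = 0.77214.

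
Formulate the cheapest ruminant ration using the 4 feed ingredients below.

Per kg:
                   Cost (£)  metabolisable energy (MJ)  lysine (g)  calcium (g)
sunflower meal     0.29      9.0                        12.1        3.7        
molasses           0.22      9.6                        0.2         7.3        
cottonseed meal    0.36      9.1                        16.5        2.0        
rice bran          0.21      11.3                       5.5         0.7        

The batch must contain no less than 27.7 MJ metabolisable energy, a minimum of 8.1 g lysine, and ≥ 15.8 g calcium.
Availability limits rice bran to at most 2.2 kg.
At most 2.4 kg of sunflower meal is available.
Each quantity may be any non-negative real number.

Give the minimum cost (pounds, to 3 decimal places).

Set it up as a linear program. Let x1 = kg of sunflower meal, x2 = kg of molasses, x3 = kg of cottonseed meal, x4 = kg of rice bran.
Minimize 0.29x1 + 0.22x2 + 0.36x3 + 0.21x4 s.t.:
  9x1 + 9.6x2 + 9.1x3 + 11.3x4 ≥ 27.7   (metabolisable energy)
  12.1x1 + 0.2x2 + 16.5x3 + 5.5x4 ≥ 8.1   (lysine)
  3.7x1 + 7.3x2 + 2x3 + 0.7x4 ≥ 15.8   (calcium)
  x4 ≤ 2.2
  x1 ≤ 2.4
  x1, x2, x3, x4 ≥ 0.
The minimum-cost mix takes nothing from cottonseed meal — only sunflower meal, molasses, rice bran. Binding constraints: metabolisable energy, lysine, calcium.
That vertex is x1 = 0.4087, x2 = 1.909, x4 = 0.5041.
Total cost: 0.29·0.4087 + 0.22·1.909 + 0.21·0.5041 = 0.64436.

£0.644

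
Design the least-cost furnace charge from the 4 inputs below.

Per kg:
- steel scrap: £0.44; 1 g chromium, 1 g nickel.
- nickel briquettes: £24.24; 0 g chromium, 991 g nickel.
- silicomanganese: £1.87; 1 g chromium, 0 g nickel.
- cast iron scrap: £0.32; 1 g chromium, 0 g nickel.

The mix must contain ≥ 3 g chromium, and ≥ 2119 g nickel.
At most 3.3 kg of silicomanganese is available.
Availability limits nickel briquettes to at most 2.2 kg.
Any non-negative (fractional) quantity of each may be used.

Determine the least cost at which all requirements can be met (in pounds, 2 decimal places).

This is a linear program. Let x1 = kg of steel scrap, x2 = kg of nickel briquettes, x3 = kg of silicomanganese, x4 = kg of cast iron scrap.
min 0.44x1 + 24.24x2 + 1.87x3 + 0.32x4 s.t.:
  1x1 + 1x3 + 1x4 ≥ 3   (chromium)
  1x1 + 991x2 ≥ 2119   (nickel)
  x3 ≤ 3.3
  x2 ≤ 2.2
  x1, x2, x3, x4 ≥ 0.
The minimum-cost mix takes nothing from steel scrap, silicomanganese — only nickel briquettes, cast iron scrap. There the chromium and nickel constraints are tight.
So nickel briquettes = 2.138 kg, cast iron scrap = 3 kg.
Total cost: 24.24·2.138 + 0.32·3 = 52.7851.

£52.79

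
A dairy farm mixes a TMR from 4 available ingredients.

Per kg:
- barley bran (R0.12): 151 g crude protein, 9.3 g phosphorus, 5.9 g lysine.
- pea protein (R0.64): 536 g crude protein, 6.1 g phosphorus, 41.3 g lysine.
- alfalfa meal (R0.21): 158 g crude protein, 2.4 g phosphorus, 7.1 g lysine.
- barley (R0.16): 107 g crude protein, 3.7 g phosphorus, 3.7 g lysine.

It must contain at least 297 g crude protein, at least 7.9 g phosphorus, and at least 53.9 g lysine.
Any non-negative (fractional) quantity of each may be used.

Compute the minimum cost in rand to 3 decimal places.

R0.835

Let x1 = kg of barley bran, x2 = kg of pea protein, x3 = kg of alfalfa meal, x4 = kg of barley.
Minimize 0.12x1 + 0.64x2 + 0.21x3 + 0.16x4 with:
  151x1 + 536x2 + 158x3 + 107x4 ≥ 297   (crude protein)
  9.3x1 + 6.1x2 + 2.4x3 + 3.7x4 ≥ 7.9   (phosphorus)
  5.9x1 + 41.3x2 + 7.1x3 + 3.7x4 ≥ 53.9   (lysine)
  x1, x2, x3, x4 ≥ 0.
The cheapest feasible vertex uses only pea protein; barley bran, alfalfa meal, barley are not used. Binding constraint: lysine.
So pea protein = 1.305 kg.
Objective = 0.64·1.305 = 0.83520.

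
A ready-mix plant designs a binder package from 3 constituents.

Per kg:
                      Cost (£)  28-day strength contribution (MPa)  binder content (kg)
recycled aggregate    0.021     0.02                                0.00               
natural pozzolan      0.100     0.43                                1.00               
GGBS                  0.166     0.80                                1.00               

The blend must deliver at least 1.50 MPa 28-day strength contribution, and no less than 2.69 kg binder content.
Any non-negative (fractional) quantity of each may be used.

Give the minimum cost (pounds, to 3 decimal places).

Let x1 = kg of recycled aggregate, x2 = kg of natural pozzolan, x3 = kg of GGBS.
min 0.021x1 + 0.1x2 + 0.166x3 subject to:
  0.02x1 + 0.43x2 + 0.8x3 ≥ 1.5   (28-day strength contribution)
  1x2 + 1x3 ≥ 2.69   (binder content)
  x1, x2, x3 ≥ 0.
At the optimum only natural pozzolan, GGBS are positive (recycled aggregate = 0). The 28-day strength contribution and binder content requirements are met with equality.
That vertex is x2 = 1.762, x3 = 0.9278.
Hence cost = 0.1·1.762 + 0.166·0.9278 = £0.33021.

£0.330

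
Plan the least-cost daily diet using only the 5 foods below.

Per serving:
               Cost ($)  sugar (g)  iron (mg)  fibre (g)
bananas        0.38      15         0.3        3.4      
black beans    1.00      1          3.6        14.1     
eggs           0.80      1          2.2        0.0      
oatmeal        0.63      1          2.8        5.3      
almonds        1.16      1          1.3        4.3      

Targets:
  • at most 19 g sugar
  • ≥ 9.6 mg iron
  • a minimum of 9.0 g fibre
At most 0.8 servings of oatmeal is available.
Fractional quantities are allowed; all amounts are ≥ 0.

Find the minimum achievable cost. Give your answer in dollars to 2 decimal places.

Let x1 = servings of bananas, x2 = servings of black beans, x3 = servings of eggs, x4 = servings of oatmeal, x5 = servings of almonds.
min 0.38x1 + 1x2 + 0.8x3 + 0.63x4 + 1.16x5 with:
  15x1 + 1x2 + 1x3 + 1x4 + 1x5 ≤ 19   (sugar)
  0.3x1 + 3.6x2 + 2.2x3 + 2.8x4 + 1.3x5 ≥ 9.6   (iron)
  3.4x1 + 14.1x2 + 5.3x4 + 4.3x5 ≥ 9   (fibre)
  x4 ≤ 0.8
  x1, x2, x3, x4, x5 ≥ 0.
At the optimum only black beans, oatmeal are positive (bananas, eggs, almonds = 0). The iron and the oatmeal cap requirements are met with equality.
That vertex is x2 = 2.044, x4 = 0.8.
Cost = 1·2.044 + 0.63·0.8 = 2.5480.

$2.55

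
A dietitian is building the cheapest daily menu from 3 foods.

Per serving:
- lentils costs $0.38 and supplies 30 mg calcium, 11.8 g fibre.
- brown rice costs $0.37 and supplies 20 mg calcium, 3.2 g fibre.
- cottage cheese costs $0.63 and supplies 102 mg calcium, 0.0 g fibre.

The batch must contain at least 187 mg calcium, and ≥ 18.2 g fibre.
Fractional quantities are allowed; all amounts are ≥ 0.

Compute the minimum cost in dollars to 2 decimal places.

$1.46

Treat it as an LP. Let x1 = servings of lentils, x2 = servings of brown rice, x3 = servings of cottage cheese.
Minimise 0.38x1 + 0.37x2 + 0.63x3 subject to:
  30x1 + 20x2 + 102x3 ≥ 187   (calcium)
  11.8x1 + 3.2x2 ≥ 18.2   (fibre)
  x1, x2, x3 ≥ 0.
The optimal basis is {lentils, cottage cheese}; brown rice drops out. There the calcium and fibre constraints are tight.
So lentils = 1.542 servings, cottage cheese = 1.38 servings.
Objective = 0.38·1.542 + 0.63·1.38 = 1.4554.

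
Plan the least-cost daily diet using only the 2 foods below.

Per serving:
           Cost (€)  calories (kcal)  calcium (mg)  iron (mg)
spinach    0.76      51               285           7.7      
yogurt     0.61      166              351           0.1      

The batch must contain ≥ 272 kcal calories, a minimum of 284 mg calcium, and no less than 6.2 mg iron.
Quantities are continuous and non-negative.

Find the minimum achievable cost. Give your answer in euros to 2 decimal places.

€1.45

Treat it as an LP. Let x1 = servings of spinach, x2 = servings of yogurt.
Minimize 0.76x1 + 0.61x2 s.t.:
  51x1 + 166x2 ≥ 272   (calories)
  285x1 + 351x2 ≥ 284   (calcium)
  7.7x1 + 0.1x2 ≥ 6.2   (iron)
  x1, x2 ≥ 0.
Both inputs are positive at the optimum. The calories and iron requirements are met with equality.
Optimal quantities: spinach = 0.7871 servings, yogurt = 1.397 servings.
Total cost: 0.76·0.7871 + 0.61·1.397 = 1.4504.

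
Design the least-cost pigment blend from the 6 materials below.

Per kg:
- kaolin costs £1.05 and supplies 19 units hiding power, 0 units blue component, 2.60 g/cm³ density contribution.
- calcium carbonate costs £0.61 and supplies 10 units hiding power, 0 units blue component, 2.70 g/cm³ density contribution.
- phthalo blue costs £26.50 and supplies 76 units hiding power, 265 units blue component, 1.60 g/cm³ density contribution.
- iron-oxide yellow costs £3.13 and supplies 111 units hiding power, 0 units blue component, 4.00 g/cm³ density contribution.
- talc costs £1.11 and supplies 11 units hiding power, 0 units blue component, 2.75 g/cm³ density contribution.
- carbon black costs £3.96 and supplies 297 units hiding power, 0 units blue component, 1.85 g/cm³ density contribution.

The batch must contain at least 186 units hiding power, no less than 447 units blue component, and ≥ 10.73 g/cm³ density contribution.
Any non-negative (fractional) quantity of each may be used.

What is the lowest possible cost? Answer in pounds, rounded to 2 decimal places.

Let x1 = kg of kaolin, x2 = kg of calcium carbonate, x3 = kg of phthalo blue, x4 = kg of iron-oxide yellow, x5 = kg of talc, x6 = kg of carbon black.
min 1.05x1 + 0.61x2 + 26.5x3 + 3.13x4 + 1.11x5 + 3.96x6 s.t.:
  19x1 + 10x2 + 76x3 + 111x4 + 11x5 + 297x6 ≥ 186   (hiding power)
  265x3 ≥ 447   (blue component)
  2.6x1 + 2.7x2 + 1.6x3 + 4x4 + 2.75x5 + 1.85x6 ≥ 10.73   (density contribution)
  x1, x2, x3, x4, x5, x6 ≥ 0.
The optimal basis is {calcium carbonate, phthalo blue, carbon black}; kaolin, iron-oxide yellow, talc drop out. Binding constraints: hiding power, blue component, density contribution.
Optimal quantities: calcium carbonate = 2.908 kg, phthalo blue = 1.687 kg, carbon black = 0.09671 kg.
Hence cost = 0.61·2.908 + 26.5·1.687 + 3.96·0.09671 = £46.8624.

£46.86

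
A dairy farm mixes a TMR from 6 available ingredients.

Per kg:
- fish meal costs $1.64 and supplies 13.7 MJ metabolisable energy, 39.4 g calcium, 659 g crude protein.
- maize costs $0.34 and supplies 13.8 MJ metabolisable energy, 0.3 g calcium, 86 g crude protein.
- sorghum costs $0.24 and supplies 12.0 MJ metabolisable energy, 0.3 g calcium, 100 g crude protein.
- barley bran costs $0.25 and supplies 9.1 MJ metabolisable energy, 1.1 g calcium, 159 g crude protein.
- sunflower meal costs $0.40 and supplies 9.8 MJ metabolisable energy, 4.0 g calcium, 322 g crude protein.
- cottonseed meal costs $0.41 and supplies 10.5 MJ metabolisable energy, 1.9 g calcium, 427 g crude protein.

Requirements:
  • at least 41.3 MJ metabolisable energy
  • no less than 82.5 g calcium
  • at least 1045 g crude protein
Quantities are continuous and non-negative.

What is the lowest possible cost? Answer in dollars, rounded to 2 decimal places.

Treat it as an LP. Let x1 = kg of fish meal, x2 = kg of maize, x3 = kg of sorghum, x4 = kg of barley bran, x5 = kg of sunflower meal, x6 = kg of cottonseed meal.
min 1.64x1 + 0.34x2 + 0.24x3 + 0.25x4 + 0.4x5 + 0.41x6 with:
  13.7x1 + 13.8x2 + 12x3 + 9.1x4 + 9.8x5 + 10.5x6 ≥ 41.3   (metabolisable energy)
  39.4x1 + 0.3x2 + 0.3x3 + 1.1x4 + 4x5 + 1.9x6 ≥ 82.5   (calcium)
  659x1 + 86x2 + 100x3 + 159x4 + 322x5 + 427x6 ≥ 1045   (crude protein)
  x1, x2, x3, x4, x5, x6 ≥ 0.
The minimum-cost mix takes nothing from maize, barley bran, sunflower meal, cottonseed meal — only fish meal, sorghum. Binding constraints: metabolisable energy and calcium.
That vertex is x1 = 2.086, x3 = 1.06.
Cost = 1.64·2.086 + 0.24·1.06 = 3.6754.

$3.68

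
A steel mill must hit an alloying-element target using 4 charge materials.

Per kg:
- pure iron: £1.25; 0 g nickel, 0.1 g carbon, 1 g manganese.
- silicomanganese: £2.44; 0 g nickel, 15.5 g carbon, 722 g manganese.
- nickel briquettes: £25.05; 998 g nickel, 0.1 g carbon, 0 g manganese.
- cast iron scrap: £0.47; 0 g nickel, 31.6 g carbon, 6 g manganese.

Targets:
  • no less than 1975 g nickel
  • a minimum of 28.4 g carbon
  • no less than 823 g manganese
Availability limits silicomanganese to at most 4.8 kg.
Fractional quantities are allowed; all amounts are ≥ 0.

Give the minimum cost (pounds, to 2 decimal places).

This is a linear program. Let x1 = kg of pure iron, x2 = kg of silicomanganese, x3 = kg of nickel briquettes, x4 = kg of cast iron scrap.
Minimize 1.25x1 + 2.44x2 + 25.05x3 + 0.47x4 subject to:
  998x3 ≥ 1975   (nickel)
  0.1x1 + 15.5x2 + 0.1x3 + 31.6x4 ≥ 28.4   (carbon)
  1x1 + 722x2 + 6x4 ≥ 823   (manganese)
  x2 ≤ 4.8
  x1, x2, x3, x4 ≥ 0.
The cheapest feasible vertex uses only silicomanganese, nickel briquettes, cast iron scrap; pure iron is not used. There the nickel, carbon, manganese constraints are tight.
Optimal quantities: silicomanganese = 1.13711 kg, nickel briquettes = 1.97896 kg, cast iron scrap = 0.334713 kg.
Hence cost = 2.44·1.13711 + 25.05·1.97896 + 0.47·0.334713 = £52.5048.

£52.50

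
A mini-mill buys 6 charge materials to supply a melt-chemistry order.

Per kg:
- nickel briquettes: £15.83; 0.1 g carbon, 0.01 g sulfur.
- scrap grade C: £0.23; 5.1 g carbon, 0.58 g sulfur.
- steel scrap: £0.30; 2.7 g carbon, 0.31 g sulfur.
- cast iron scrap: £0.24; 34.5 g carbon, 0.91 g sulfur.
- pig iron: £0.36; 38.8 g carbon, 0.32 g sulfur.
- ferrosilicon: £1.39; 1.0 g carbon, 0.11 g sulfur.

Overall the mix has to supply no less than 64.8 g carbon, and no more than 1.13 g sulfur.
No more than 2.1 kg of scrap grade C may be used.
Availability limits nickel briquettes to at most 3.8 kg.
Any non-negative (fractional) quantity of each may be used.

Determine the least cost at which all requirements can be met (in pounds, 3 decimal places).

Let x1 = kg of nickel briquettes, x2 = kg of scrap grade C, x3 = kg of steel scrap, x4 = kg of cast iron scrap, x5 = kg of pig iron, x6 = kg of ferrosilicon.
min 15.83x1 + 0.23x2 + 0.3x3 + 0.24x4 + 0.36x5 + 1.39x6 s.t.:
  0.1x1 + 5.1x2 + 2.7x3 + 34.5x4 + 38.8x5 + 1x6 ≥ 64.8   (carbon)
  0.01x1 + 0.58x2 + 0.31x3 + 0.91x4 + 0.32x5 + 0.11x6 ≤ 1.13   (sulfur)
  x2 ≤ 2.1
  x1 ≤ 3.8
  x1, x2, x3, x4, x5, x6 ≥ 0.
The optimal basis is {cast iron scrap, pig iron}; nickel briquettes, scrap grade C, steel scrap, ferrosilicon drop out. There the carbon and sulfur constraints are tight.
That vertex is x4 = 0.9522, x5 = 0.8234.
Cost = 0.24·0.9522 + 0.36·0.8234 = 0.52495.

£0.525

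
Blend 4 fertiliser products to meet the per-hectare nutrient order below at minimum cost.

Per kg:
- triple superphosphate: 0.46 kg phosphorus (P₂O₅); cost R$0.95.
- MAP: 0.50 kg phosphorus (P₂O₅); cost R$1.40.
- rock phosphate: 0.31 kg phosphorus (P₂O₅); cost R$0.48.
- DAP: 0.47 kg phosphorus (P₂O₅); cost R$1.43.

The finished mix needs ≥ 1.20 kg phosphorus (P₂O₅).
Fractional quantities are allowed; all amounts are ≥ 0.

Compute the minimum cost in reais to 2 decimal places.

Treat it as an LP. Let x1 = kg of triple superphosphate, x2 = kg of MAP, x3 = kg of rock phosphate, x4 = kg of DAP.
Minimise 0.95x1 + 1.4x2 + 0.48x3 + 1.43x4 with:
  0.46x1 + 0.5x2 + 0.31x3 + 0.47x4 ≥ 1.2   (phosphorus (P₂O₅))
  x1, x2, x3, x4 ≥ 0.
The minimum-cost mix takes nothing from triple superphosphate, MAP, DAP — only rock phosphate. There the phosphorus (P₂O₅) constraint is tight.
Optimal quantities: rock phosphate = 3.871 kg.
Cost = 0.48·3.871 = 1.8581.

R$1.86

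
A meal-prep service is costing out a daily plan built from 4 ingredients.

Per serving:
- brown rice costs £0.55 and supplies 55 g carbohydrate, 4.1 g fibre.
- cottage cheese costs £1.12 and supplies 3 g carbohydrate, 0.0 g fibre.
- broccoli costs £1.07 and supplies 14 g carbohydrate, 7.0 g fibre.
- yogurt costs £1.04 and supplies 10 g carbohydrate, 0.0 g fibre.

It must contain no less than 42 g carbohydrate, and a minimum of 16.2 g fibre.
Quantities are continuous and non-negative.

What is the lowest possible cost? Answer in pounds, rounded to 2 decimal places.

£2.17

Treat it as an LP. Let x1 = servings of brown rice, x2 = servings of cottage cheese, x3 = servings of broccoli, x4 = servings of yogurt.
Minimise 0.55x1 + 1.12x2 + 1.07x3 + 1.04x4 s.t.:
  55x1 + 3x2 + 14x3 + 10x4 ≥ 42   (carbohydrate)
  4.1x1 + 7x3 ≥ 16.2   (fibre)
  x1, x2, x3, x4 ≥ 0.
The minimum-cost mix takes nothing from cottage cheese, broccoli, yogurt — only brown rice. The fibre requirement is met with equality.
Solving gives x1 = 3.951.
Cost = 0.55·3.951 = 2.1731.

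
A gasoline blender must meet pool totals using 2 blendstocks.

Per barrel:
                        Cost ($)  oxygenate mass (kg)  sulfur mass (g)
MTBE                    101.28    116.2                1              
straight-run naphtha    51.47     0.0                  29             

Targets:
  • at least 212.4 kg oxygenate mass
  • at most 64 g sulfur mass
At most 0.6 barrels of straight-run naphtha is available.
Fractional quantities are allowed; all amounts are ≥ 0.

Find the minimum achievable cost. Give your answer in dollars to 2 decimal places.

$185.13

Treat it as an LP. Let x1 = barrels of MTBE, x2 = barrels of straight-run naphtha.
Minimise 101.28x1 + 51.47x2 subject to:
  116.2x1 ≥ 212.4   (oxygenate mass)
  1x1 + 29x2 ≤ 64   (sulfur mass)
  x2 ≤ 0.6
  x1, x2 ≥ 0.
The cheapest feasible vertex uses only MTBE; straight-run naphtha is not used. The oxygenate mass requirement is met with equality.
Optimal quantities: MTBE = 1.8279 barrels.
Cost = 101.28·1.8279 = 185.1297.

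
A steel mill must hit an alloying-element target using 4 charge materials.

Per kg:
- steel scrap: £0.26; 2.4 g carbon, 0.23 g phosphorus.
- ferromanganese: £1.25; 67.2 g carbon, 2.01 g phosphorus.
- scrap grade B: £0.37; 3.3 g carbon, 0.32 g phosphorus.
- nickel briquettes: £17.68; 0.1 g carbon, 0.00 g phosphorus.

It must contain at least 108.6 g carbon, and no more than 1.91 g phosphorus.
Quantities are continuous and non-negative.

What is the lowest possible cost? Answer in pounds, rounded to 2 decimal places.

£7911.80

Let x1 = kg of steel scrap, x2 = kg of ferromanganese, x3 = kg of scrap grade B, x4 = kg of nickel briquettes.
min 0.26x1 + 1.25x2 + 0.37x3 + 17.68x4 with:
  2.4x1 + 67.2x2 + 3.3x3 + 0.1x4 ≥ 108.6   (carbon)
  0.23x1 + 2.01x2 + 0.32x3 ≤ 1.91   (phosphorus)
  x1, x2, x3, x4 ≥ 0.
The cheapest feasible vertex uses only ferromanganese, nickel briquettes; steel scrap, scrap grade B are not used. Binding constraints: carbon and phosphorus.
That vertex is x2 = 0.950249, x4 = 447.433.
Cost = 1.25·0.950249 + 17.68·447.433 = 7911.8033.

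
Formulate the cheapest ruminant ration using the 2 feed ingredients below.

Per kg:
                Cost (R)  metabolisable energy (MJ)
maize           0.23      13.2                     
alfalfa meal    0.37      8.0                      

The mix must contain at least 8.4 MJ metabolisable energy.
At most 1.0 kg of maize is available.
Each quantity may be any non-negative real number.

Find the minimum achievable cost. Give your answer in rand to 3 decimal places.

R0.146

Let x1 = kg of maize, x2 = kg of alfalfa meal.
min 0.23x1 + 0.37x2 s.t.:
  13.2x1 + 8x2 ≥ 8.4   (metabolisable energy)
  x1 ≤ 1
  x1, x2 ≥ 0.
The minimum-cost mix takes nothing from alfalfa meal — only maize. There the metabolisable energy constraint is tight.
So maize = 0.6364 kg.
Hence cost = 0.23·0.6364 = R0.14637.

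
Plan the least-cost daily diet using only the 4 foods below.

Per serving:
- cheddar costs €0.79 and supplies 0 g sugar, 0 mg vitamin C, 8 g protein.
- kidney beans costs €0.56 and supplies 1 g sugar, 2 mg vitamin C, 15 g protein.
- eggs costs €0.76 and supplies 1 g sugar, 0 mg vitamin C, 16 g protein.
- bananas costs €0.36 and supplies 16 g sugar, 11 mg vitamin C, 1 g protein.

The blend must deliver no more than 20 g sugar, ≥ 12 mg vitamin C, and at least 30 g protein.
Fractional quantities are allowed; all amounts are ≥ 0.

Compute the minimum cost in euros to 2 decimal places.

€1.36

Treat it as an LP. Let x1 = servings of cheddar, x2 = servings of kidney beans, x3 = servings of eggs, x4 = servings of bananas.
Minimize 0.79x1 + 0.56x2 + 0.76x3 + 0.36x4 subject to:
  1x2 + 1x3 + 16x4 ≤ 20   (sugar)
  2x2 + 11x4 ≥ 12   (vitamin C)
  8x1 + 15x2 + 16x3 + 1x4 ≥ 30   (protein)
  x1, x2, x3, x4 ≥ 0.
The minimum-cost mix takes nothing from cheddar, eggs — only kidney beans, bananas. The vitamin C and protein requirements are met with equality.
So kidney beans = 1.951 servings, bananas = 0.7362 servings.
Total cost: 0.56·1.951 + 0.36·0.7362 = 1.3576.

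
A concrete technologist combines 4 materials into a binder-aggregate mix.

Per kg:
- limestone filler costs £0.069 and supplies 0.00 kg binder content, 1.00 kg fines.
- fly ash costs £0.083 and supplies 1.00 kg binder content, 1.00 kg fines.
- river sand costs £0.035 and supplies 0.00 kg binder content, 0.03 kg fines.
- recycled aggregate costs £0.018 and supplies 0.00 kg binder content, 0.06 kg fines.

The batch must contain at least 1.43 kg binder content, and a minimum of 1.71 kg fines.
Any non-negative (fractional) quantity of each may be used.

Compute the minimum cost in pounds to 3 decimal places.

£0.138

Treat it as an LP. Let x1 = kg of limestone filler, x2 = kg of fly ash, x3 = kg of river sand, x4 = kg of recycled aggregate.
Minimise 0.069x1 + 0.083x2 + 0.035x3 + 0.018x4 with:
  1x2 ≥ 1.43   (binder content)
  1x1 + 1x2 + 0.03x3 + 0.06x4 ≥ 1.71   (fines)
  x1, x2, x3, x4 ≥ 0.
The optimal basis is {limestone filler, fly ash}; river sand, recycled aggregate drop out. Binding constraints: binder content and fines.
That vertex is x1 = 0.28, x2 = 1.43.
Objective = 0.069·0.28 + 0.083·1.43 = 0.13801.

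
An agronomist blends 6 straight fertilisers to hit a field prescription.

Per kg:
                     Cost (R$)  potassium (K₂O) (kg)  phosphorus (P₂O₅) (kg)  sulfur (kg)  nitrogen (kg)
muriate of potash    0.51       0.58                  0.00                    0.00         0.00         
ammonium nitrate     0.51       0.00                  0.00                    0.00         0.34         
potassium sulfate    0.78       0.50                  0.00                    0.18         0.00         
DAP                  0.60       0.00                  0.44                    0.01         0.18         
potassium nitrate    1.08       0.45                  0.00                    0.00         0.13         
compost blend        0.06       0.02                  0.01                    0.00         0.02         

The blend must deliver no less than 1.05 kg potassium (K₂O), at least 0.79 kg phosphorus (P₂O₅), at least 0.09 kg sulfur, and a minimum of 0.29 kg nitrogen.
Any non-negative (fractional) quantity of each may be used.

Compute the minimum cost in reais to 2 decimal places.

Let x1 = kg of muriate of potash, x2 = kg of ammonium nitrate, x3 = kg of potassium sulfate, x4 = kg of DAP, x5 = kg of potassium nitrate, x6 = kg of compost blend.
Minimize 0.51x1 + 0.51x2 + 0.78x3 + 0.6x4 + 1.08x5 + 0.06x6 subject to:
  0.58x1 + 0.5x3 + 0.45x5 + 0.02x6 ≥ 1.05   (potassium (K₂O))
  0.44x4 + 0.01x6 ≥ 0.79   (phosphorus (P₂O₅))
  0.18x3 + 0.01x4 ≥ 0.09   (sulfur)
  0.34x2 + 0.18x4 + 0.13x5 + 0.02x6 ≥ 0.29   (nitrogen)
  x1, x2, x3, x4, x5, x6 ≥ 0.
The optimal basis is {muriate of potash, potassium sulfate, DAP}; ammonium nitrate, potassium nitrate, compost blend drop out. Binding constraints: potassium (K₂O), phosphorus (P₂O₅), sulfur.
That vertex is x1 = 1.465, x3 = 0.4003, x4 = 1.795.
Cost = 0.51·1.465 + 0.78·0.4003 + 0.6·1.795 = 2.1364.

R$2.14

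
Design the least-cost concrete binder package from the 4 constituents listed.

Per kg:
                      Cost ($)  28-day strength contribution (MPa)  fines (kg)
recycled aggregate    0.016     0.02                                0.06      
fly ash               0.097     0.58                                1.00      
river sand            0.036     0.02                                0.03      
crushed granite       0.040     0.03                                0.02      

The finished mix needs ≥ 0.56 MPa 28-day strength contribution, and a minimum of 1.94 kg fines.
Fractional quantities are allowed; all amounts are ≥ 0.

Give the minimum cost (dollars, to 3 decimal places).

Let x1 = kg of recycled aggregate, x2 = kg of fly ash, x3 = kg of river sand, x4 = kg of crushed granite.
min 0.016x1 + 0.097x2 + 0.036x3 + 0.04x4 s.t.:
  0.02x1 + 0.58x2 + 0.02x3 + 0.03x4 ≥ 0.56   (28-day strength contribution)
  0.06x1 + 1x2 + 0.03x3 + 0.02x4 ≥ 1.94   (fines)
  x1, x2, x3, x4 ≥ 0.
At the optimum only fly ash is positive (recycled aggregate, river sand, crushed granite = 0). The fines requirement is met with equality.
That vertex is x2 = 1.94.
Total cost: 0.097·1.94 = 0.18818.

$0.188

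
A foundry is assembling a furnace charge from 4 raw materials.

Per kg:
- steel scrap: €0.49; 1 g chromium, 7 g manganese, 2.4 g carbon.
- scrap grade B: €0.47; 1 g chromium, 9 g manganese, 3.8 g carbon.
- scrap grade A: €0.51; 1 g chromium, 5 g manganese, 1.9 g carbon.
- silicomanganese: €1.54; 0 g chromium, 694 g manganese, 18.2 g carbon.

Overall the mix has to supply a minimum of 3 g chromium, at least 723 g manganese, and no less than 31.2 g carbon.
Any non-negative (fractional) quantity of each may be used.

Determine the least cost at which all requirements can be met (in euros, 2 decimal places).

€3.09

Set it up as a linear program. Let x1 = kg of steel scrap, x2 = kg of scrap grade B, x3 = kg of scrap grade A, x4 = kg of silicomanganese.
Minimize 0.49x1 + 0.47x2 + 0.51x3 + 1.54x4 subject to:
  1x1 + 1x2 + 1x3 ≥ 3   (chromium)
  7x1 + 9x2 + 5x3 + 694x4 ≥ 723   (manganese)
  2.4x1 + 3.8x2 + 1.9x3 + 18.2x4 ≥ 31.2   (carbon)
  x1, x2, x3, x4 ≥ 0.
The minimum-cost mix takes nothing from steel scrap, scrap grade A — only scrap grade B, silicomanganese. There the chromium and carbon constraints are tight.
Solving gives x2 = 3, x4 = 1.088.
Hence cost = 0.47·3 + 1.54·1.088 = €3.0855.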